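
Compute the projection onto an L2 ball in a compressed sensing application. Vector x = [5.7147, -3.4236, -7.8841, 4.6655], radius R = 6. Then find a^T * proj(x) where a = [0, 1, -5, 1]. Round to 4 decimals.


Step 1: Compute ||x|| (intermediates to 6 decimals).
||x|| = sqrt(5.7147^2 + (-3.4236)^2 + (-7.8841)^2 + 4.6655^2) = 11.327169
Step 2: Project.
Since ||x|| > R, scale = R/||x|| = 6/11.327169 = 0.5297, proj(x) = scale * x
proj(x) = [3.027077, -1.813481, -4.176208, 2.471315]
Step 3: Dot product.
a^T * proj(x) = 0*3.027077 + 1*(-1.813481) - 5*(-4.176208) + 1*2.471315 = 21.5389


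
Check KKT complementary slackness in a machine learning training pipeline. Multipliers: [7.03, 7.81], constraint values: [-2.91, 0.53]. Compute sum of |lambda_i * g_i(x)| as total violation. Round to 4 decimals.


KKT complementary slackness check:
lambda_1 * g_1 = 7.03 * -2.91 = -20.4573
lambda_2 * g_2 = 7.81 * 0.53 = 4.1393
Total violation = 20.4573 + 4.1393 = 24.5966


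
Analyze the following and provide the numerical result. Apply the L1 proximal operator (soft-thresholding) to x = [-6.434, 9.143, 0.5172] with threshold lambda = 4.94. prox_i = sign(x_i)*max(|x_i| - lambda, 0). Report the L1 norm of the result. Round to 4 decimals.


Soft-thresholding with lambda = 4.94:
prox(-6.434) = sign(-6.434)*max(|-6.434| - 4.94, 0) = -1.494
prox(9.143) = sign(9.143)*max(|9.143| - 4.94, 0) = 4.203
prox(0.5172) = sign(0.5172)*max(|0.5172| - 4.94, 0) = 0.0
prox(x) = [-1.494, 4.203, 0.0]
||prox(x)||_1 = 1.494 + 4.203 + 0.0 = 5.697


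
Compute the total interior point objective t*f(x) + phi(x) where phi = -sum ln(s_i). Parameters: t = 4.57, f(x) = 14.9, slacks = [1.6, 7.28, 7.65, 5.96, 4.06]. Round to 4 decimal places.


Step 1: Compute log-barrier.
ln values: [0.47, 1.9851, 2.0347, 1.7851, 1.4012]
phi = -(0.47 + 1.9851 + 2.0347 + 1.7851 + 1.4012) = -7.6761
Step 2: Compute augmented objective.
t*f(x) = 4.57*14.9 = 68.093
Total = 68.093 - 7.6761 = 60.4169


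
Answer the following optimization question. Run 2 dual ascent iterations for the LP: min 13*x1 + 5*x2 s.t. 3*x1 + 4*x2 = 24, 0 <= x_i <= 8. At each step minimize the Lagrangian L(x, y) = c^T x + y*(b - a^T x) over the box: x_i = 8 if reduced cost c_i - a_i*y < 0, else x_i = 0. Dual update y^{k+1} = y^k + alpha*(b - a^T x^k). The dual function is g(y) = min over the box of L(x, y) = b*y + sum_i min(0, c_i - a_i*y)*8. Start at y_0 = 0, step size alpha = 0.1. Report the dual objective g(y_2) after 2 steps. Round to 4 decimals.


Dual ascent for LP: min 13*x1 + 5*x2, 3*x1 + 4*x2 = 24, 0 <= x_i <= 8
Step 1: y^k = 0.0, reduced costs: (13.0, 5.0)
  x^k = (0.0, 0.0), subgradient = b - a^T x = 24.0
  y^{k+1} = 0.0 + 0.1*24.0 = 2.4
Step 2: y^k = 2.4, reduced costs: (5.8, -4.6)
  x^k = (0.0, 8.0), subgradient = b - a^T x = -8.0
  y^{k+1} = 2.4 + 0.1*-8.0 = 1.6
Dual objective at y_2 = 1.6: reduced costs (8.2, -1.4), box minimizer x = (0.0, 8.0)
g(y_2) = b*y + (c1 - a1*y)*x1 + (c2 - a2*y)*x2 = 24*1.6 + 8.2*0.0 + (-1.4)*8.0 = 38.4 + 0.0 - 11.2 = 27.2


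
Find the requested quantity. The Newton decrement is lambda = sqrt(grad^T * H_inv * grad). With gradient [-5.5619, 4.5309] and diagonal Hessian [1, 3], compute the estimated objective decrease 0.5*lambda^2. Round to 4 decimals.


Step 1: H is diagonal, so H^(-1) * g = [-5.5619, 1.5103].
Step 2: g^T H^(-1) g = sum_i g_i^2 / H_ii
  = (-5.5619)^2/1 + (4.5309)^2/3
  = 30.9347 + 6.843 = 37.7777
Step 3: Objective decrease = 0.5 * g^T H^(-1) g = 18.8889


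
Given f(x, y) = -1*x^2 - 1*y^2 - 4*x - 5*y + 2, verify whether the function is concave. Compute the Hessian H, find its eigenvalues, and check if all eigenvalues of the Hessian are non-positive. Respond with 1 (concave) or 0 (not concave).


The Hessian of f(x,y) = -1*x^2 - 1*y^2 - 4*x - 5*y + 2 is:
H = [[-2, 0], [0, -2]]
Trace = -2 - 2 = -4
Determinant = -2*-2 - (0)^2 = 4
Discriminant = (-4)^2 - 4*4 = 0.0
Eigenvalues: lambda_1 = -2.0, lambda_2 = -2.0
The function is concave.

1


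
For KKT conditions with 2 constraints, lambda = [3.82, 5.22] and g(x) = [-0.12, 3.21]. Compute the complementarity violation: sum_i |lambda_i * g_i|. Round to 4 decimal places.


KKT complementary slackness check:
lambda_1 * g_1 = 3.82 * -0.12 = -0.4584
lambda_2 * g_2 = 5.22 * 3.21 = 16.7562
Total violation = 0.4584 + 16.7562 = 17.2146


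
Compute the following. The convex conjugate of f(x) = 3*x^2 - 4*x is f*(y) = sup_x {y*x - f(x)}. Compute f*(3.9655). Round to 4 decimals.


f*(y) = sup_x {y*x - a*x^2 - b*x} = sup_x {(y-b)*x - a*x^2}
FOC: (y - b) - 2a*x = 0 => x* = (y - b)/(2a)
x* = (3.9655 + 4)/(2*3) = 1.3276
f*(3.9655) = (y-b)^2/(4a) = (3.9655 + 4)^2/(4*3)
= 63.4492/12 = 5.2874


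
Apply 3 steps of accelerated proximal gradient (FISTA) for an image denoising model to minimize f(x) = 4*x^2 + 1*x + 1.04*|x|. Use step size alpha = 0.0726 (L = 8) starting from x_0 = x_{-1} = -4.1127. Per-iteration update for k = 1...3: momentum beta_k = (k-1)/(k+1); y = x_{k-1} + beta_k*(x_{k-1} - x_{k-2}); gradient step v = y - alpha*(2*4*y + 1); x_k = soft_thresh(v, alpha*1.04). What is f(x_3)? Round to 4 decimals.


FISTA on f(x) = 4*x^2 + 1*x + 1.04*|x|
L = 8, alpha = 0.0726
Iteration 1: beta = 0.0, y = -4.1127 + 0.0*(-4.1127 + 4.1127) = -4.1127
  grad(y) = -31.9016, v = y - alpha*grad = -1.7966
  prox(v) = soft_thresh(-1.7966, 0.0755) = -1.7211
Iteration 2: beta = 0.3333, y = -1.7211 + 0.3333*(-1.7211 + 4.1127) = -0.924
  grad(y) = -6.3916, v = y - alpha*grad = -0.4599
  prox(v) = soft_thresh(-0.4599, 0.0755) = -0.3844
Iteration 3: beta = 0.5, y = -0.3844 + 0.5*(-0.3844 + 1.7211) = 0.2839
  grad(y) = 3.2716, v = y - alpha*grad = 0.0464
  prox(v) = soft_thresh(0.0464, 0.0755) = 0.0
f(x_3) = 4*0.0^2 + 1*0.0 + 1.04*|0.0| = 0.0


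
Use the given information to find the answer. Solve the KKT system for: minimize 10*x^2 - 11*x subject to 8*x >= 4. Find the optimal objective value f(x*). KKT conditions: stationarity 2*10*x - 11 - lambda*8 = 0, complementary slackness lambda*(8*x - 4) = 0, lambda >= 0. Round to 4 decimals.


Step 1: Try lambda = 0 (constraint inactive).
Stationarity: 2*10*x - 11 = 0
x* = 11/(2*10) = 0.55
Check constraint: 8*0.55 = 4.4 >= 4 -- satisfied.
Step 2: Compute optimal value.
f(x*) = 10*0.55^2 - 11*0.55 = -3.025


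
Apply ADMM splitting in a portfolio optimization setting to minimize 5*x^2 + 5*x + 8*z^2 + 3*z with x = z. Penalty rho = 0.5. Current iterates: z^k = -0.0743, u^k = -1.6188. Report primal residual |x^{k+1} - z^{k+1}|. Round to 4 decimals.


ADMM iteration with rho = 0.5, z^k = -0.0743, u^k = -1.6188
Step 1: x-update.
Minimize 5*x^2 + 5*x + (0.5/2)*(x + 0.0743 - 1.6188)^2
FOC: (2*5 + 0.5)*x = -5 + 0.5*(-0.0743 + 1.6188)
x^{k+1} = -0.4026
Step 2: z-update.
Minimize 8*z^2 + 3*z + (0.5/2)*(-0.4026 - z - 1.6188)^2
FOC: (2*8 + 0.5)*z = -3 + 0.5*(-0.4026 - 1.6188)
z^{k+1} = -0.2431
Step 3: u-update.
u^{k+1} = -1.6188 - 0.4026 + 0.2431 = -1.7784
Step 4: Primal residual = |-0.4026 + 0.2431| = 0.1596


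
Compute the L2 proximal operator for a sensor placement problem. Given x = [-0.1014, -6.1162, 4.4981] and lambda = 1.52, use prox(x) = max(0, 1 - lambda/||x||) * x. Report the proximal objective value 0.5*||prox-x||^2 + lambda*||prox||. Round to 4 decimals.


Step 1: Compute ||x||.
||x|| = 7.5928
Step 2: Compute scaling factor.
scale = max(0, 1 - 1.52/7.5928) = 0.7998
Step 3: prox(x) = [-0.0811, -4.8918, 3.5976]
||prox(x)|| = 6.0728
Step 4: Proximal objective.
0.5*||prox-x||^2 = 1.1552
lambda*||prox|| = 9.2307
Total = 10.3859


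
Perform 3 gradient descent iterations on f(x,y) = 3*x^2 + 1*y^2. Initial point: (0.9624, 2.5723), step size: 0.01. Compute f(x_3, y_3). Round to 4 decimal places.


Gradient descent on f(x,y) = 3*x^2 + 1*y^2.
Starting point: (0.9624, 2.5723), alpha = 0.01
Step 1: grad_x = 2*3*0.9624 = 5.7744, grad_y = 2*1*2.5723 = 5.1446
  x_1 = 0.9624 - 0.01*5.7744 = 0.9047
  y_1 = 2.5723 - 0.01*5.1446 = 2.5209
Step 2: grad_x = 2*3*0.9047 = 5.4279, grad_y = 2*1*2.5209 = 5.0417
  x_2 = 0.9047 - 0.01*5.4279 = 0.8504
  y_2 = 2.5209 - 0.01*5.0417 = 2.4704
Step 3: grad_x = 2*3*0.8504 = 5.1023, grad_y = 2*1*2.4704 = 4.9409
  x_3 = 0.8504 - 0.01*5.1023 = 0.7994
  y_3 = 2.4704 - 0.01*4.9409 = 2.421
f(0.7994, 2.421) = 3*0.7994^2 + 1*2.421^2 = 7.7783


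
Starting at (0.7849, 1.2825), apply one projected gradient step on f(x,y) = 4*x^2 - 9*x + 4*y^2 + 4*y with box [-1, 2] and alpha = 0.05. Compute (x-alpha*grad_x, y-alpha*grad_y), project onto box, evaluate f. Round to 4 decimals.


Step 1: Compute gradient at (0.7849, 1.2825).
grad_x = 2*4*0.7849 - 9 = -2.7208
grad_y = 2*4*1.2825 + 4 = 14.26
Step 2: Gradient step.
x_raw = 0.7849 - 0.05*-2.7208 = 0.9209
y_raw = 1.2825 - 0.05*14.26 = 0.5695
Step 3: Project onto [-1, 2].
x_proj = clip(0.9209) = 0.9209
y_proj = clip(0.5695) = 0.5695
Step 4: Evaluate f.
f(0.9209, 0.5695) = -1.3206


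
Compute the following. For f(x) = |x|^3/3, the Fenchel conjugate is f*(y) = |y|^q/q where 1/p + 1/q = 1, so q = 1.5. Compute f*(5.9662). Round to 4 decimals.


The conjugate exponent q satisfies 1/p + 1/q = 1.
p = 3, so q = 3/(3 - 1) = 1.5
|y|^q = 5.9662^1.5 = 14.5729
f*(5.9662) = 14.5729 / 1.5 = 9.7153


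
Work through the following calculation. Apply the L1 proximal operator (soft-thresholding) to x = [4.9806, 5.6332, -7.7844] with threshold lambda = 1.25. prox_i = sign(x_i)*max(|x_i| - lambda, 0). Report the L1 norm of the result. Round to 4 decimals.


Soft-thresholding with lambda = 1.25:
prox(4.9806) = sign(4.9806)*max(|4.9806| - 1.25, 0) = 3.7306
prox(5.6332) = sign(5.6332)*max(|5.6332| - 1.25, 0) = 4.3832
prox(-7.7844) = sign(-7.7844)*max(|-7.7844| - 1.25, 0) = -6.5344
prox(x) = [3.7306, 4.3832, -6.5344]
||prox(x)||_1 = 3.7306 + 4.3832 + 6.5344 = 14.6482


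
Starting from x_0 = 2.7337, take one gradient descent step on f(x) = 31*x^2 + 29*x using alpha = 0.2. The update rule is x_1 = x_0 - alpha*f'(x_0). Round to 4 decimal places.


We compute the gradient at x_0 and apply the update.
f'(x) = 62*x + 29
f'(2.7337) = 62*2.7337 + 29 = 198.4894
x_1 = 2.7337 - 0.2*198.4894 = -36.9642


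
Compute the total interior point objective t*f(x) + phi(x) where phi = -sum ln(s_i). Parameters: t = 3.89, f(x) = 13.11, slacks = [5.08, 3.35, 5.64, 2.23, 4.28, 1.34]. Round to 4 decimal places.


Step 1: Compute log-barrier.
ln values: [1.6253, 1.209, 1.7299, 0.802, 1.454, 0.2927]
phi = -(1.6253 + 1.209 + 1.7299 + 0.802 + 1.454 + 0.2927) = -7.1128
Step 2: Compute augmented objective.
t*f(x) = 3.89*13.11 = 50.9979
Total = 50.9979 - 7.1128 = 43.8851


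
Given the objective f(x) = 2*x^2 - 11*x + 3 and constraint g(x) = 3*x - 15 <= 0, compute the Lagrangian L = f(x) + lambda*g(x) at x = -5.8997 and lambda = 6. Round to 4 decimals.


Step 1: Evaluate f(x).
f(-5.8997) = 2*(-5.8997)^2 - 11*(-5.8997) + 3 = 137.5096
Step 2: Evaluate g(x).
g(-5.8997) = 3*-5.8997 - 15 = -32.6991
Step 3: Compute Lagrangian.
L = 137.5096 + 6*-32.6991 = -58.685


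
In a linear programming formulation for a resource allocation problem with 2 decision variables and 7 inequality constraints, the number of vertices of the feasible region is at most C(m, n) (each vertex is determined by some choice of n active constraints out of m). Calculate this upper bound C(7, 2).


Each vertex corresponds to some choice of n active constraints out of m, so the number of vertices is at most C(m, n) = m! / (n!(m-n)!).
m = 7, n = 2
Numerator: 7 * 6
Denominator: 2! = 2
C(7, 2) = 21


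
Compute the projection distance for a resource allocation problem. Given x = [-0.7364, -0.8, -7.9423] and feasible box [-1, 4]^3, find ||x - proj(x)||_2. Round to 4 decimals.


Project each component onto [-1, 4].
clip(-0.7364) = -0.7364, clip(-0.8) = -0.8, clip(-7.9423) = -1.0
Projection = [-0.7364, -0.8, -1.0]
Squared diffs: [0.0, 0.0, 48.1955]
Distance = sqrt(48.1955) = 6.9423


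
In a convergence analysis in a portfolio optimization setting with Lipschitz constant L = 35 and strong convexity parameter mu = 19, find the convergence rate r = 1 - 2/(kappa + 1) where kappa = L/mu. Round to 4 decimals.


Step 1: Compute the condition number.
kappa = L/mu = 35/19 = 1.8421
Step 2: Compute the convergence rate.
r = 1 - 2/(kappa + 1) = 1 - 2*mu/(L + mu) = (L - mu)/(L + mu) = 16/54 = 0.2963


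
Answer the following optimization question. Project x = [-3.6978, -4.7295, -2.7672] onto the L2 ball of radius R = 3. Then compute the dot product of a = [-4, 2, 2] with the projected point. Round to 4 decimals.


Step 1: Compute ||x|| (intermediates to 6 decimals).
||x|| = sqrt((-3.6978)^2 + (-4.7295)^2 + (-2.7672)^2) = 6.610544
Step 2: Project.
Since ||x|| > R, scale = R/||x|| = 3/6.610544 = 0.45382, proj(x) = scale * x
proj(x) = [-1.678136, -2.146342, -1.255811]
Step 3: Dot product.
a^T * proj(x) = -4*(-1.678136) + 2*(-2.146342) + 2*(-1.255811) = -0.0918


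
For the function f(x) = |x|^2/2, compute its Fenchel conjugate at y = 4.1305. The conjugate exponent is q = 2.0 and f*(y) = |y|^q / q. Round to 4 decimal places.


The conjugate exponent q satisfies 1/p + 1/q = 1.
p = 2, so q = 2/(2 - 1) = 2.0
|y|^q = 4.1305^2.0 = 17.061
f*(4.1305) = 17.061 / 2.0 = 8.5305


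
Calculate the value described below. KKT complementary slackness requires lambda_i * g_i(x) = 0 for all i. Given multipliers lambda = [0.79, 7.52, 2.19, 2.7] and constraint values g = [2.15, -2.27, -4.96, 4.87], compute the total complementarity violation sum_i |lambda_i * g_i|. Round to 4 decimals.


KKT complementary slackness check:
lambda_1 * g_1 = 0.79 * 2.15 = 1.6985
lambda_2 * g_2 = 7.52 * -2.27 = -17.0704
lambda_3 * g_3 = 2.19 * -4.96 = -10.8624
lambda_4 * g_4 = 2.7 * 4.87 = 13.149
Total violation = 1.6985 + 17.0704 + 10.8624 + 13.149 = 42.7803


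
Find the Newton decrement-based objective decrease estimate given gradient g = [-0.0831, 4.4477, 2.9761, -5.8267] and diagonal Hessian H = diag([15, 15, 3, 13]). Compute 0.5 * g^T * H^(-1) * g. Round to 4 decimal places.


Step 1: H is diagonal, so H^(-1) * g = [-0.0055, 0.2965, 0.992, -0.4482].
Step 2: g^T H^(-1) g = sum_i g_i^2 / H_ii
  = (-0.0831)^2/15 + (4.4477)^2/15 + (2.9761)^2/3 + (-5.8267)^2/13
  = 0.0005 + 1.3188 + 2.9524 + 2.6116 = 6.8832
Step 3: Objective decrease = 0.5 * g^T H^(-1) g = 3.4416


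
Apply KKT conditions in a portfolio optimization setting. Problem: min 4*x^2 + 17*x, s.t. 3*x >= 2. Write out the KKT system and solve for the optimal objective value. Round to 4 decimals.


Step 1: Try lambda = 0 (constraint inactive).
x_unc = -17/(2*4) = -2.125
Check: 3*-2.125 = -6.375 < 2 -- violated!
Step 2: Constraint must be active: 3*x = 2
x* = 2/3 = 0.6667 (rounded; the exact value 2/3 is used below)
lambda = (2*4*(2/3) + 17)/3 = 7.4444
Step 3: Compute optimal value.
f(x*) = 4*(2/3)^2 + 17*(2/3) = 13.1111


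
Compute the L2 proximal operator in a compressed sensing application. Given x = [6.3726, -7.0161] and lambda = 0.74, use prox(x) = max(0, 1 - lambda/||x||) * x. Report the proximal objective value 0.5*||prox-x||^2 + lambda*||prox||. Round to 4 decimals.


Step 1: Compute ||x||.
||x|| = 9.4782
Step 2: Compute scaling factor.
scale = max(0, 1 - 0.74/9.4782) = 0.9219
Step 3: prox(x) = [5.8751, -6.4683]
||prox(x)|| = 8.7382
Step 4: Proximal objective.
0.5*||prox-x||^2 = 0.2738
lambda*||prox|| = 6.4663
Total = 6.74


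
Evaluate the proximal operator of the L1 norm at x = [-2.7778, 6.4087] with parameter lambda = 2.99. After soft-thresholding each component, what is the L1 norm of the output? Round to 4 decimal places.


Soft-thresholding with lambda = 2.99:
prox(-2.7778) = sign(-2.7778)*max(|-2.7778| - 2.99, 0) = 0.0
prox(6.4087) = sign(6.4087)*max(|6.4087| - 2.99, 0) = 3.4187
prox(x) = [0.0, 3.4187]
||prox(x)||_1 = 0.0 + 3.4187 = 3.4187


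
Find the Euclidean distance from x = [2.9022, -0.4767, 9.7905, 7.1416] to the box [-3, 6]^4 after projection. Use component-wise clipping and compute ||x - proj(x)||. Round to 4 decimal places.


Project each component onto [-3, 6].
clip(2.9022) = 2.9022, clip(-0.4767) = -0.4767, clip(9.7905) = 6.0, clip(7.1416) = 6.0
Projection = [2.9022, -0.4767, 6.0, 6.0]
Squared diffs: [0.0, 0.0, 14.3679, 1.3033]
Distance = sqrt(15.6712) = 3.9587


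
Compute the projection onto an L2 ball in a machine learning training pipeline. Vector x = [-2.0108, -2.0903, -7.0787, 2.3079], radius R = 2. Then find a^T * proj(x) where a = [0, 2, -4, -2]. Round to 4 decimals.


Step 1: Compute ||x|| (intermediates to 6 decimals).
||x|| = sqrt((-2.0108)^2 + (-2.0903)^2 + (-7.0787)^2 + 2.3079^2) = 7.990436
Step 2: Project.
Since ||x|| > R, scale = R/||x|| = 2/7.990436 = 0.250299, proj(x) = scale * x
proj(x) = [-0.503301, -0.5232, -1.771792, 0.577665]
Step 3: Dot product.
a^T * proj(x) = 0*(-0.503301) + 2*(-0.5232) - 4*(-1.771792) - 2*0.577665 = 4.8854


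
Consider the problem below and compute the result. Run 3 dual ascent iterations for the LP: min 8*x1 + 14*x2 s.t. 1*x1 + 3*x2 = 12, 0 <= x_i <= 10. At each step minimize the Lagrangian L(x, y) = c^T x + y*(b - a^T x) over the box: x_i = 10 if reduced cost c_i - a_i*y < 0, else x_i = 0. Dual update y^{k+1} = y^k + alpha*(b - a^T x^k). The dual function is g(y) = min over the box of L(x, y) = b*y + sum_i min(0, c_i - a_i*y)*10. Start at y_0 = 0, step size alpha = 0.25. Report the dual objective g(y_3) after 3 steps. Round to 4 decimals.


Dual ascent for LP: min 8*x1 + 14*x2, 1*x1 + 3*x2 = 12, 0 <= x_i <= 10
Step 1: y^k = 0.0, reduced costs: (8.0, 14.0)
  x^k = (0.0, 0.0), subgradient = b - a^T x = 12.0
  y^{k+1} = 0.0 + 0.25*12.0 = 3.0
Step 2: y^k = 3.0, reduced costs: (5.0, 5.0)
  x^k = (0.0, 0.0), subgradient = b - a^T x = 12.0
  y^{k+1} = 3.0 + 0.25*12.0 = 6.0
Step 3: y^k = 6.0, reduced costs: (2.0, -4.0)
  x^k = (0.0, 10.0), subgradient = b - a^T x = -18.0
  y^{k+1} = 6.0 + 0.25*-18.0 = 1.5
Dual objective at y_3 = 1.5: reduced costs (6.5, 9.5), box minimizer x = (0.0, 0.0)
g(y_3) = b*y + (c1 - a1*y)*x1 + (c2 - a2*y)*x2 = 12*1.5 + 6.5*0.0 + 9.5*0.0 = 18.0 + 0.0 + 0.0 = 18.0


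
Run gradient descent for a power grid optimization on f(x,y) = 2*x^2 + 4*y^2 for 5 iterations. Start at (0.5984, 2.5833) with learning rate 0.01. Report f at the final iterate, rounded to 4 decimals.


Gradient descent on f(x,y) = 2*x^2 + 4*y^2.
Starting point: (0.5984, 2.5833), alpha = 0.01
Step 1: grad_x = 2*2*0.5984 = 2.3936, grad_y = 2*4*2.5833 = 20.6664
  x_1 = 0.5984 - 0.01*2.3936 = 0.5745
  y_1 = 2.5833 - 0.01*20.6664 = 2.3766
Step 2: grad_x = 2*2*0.5745 = 2.2979, grad_y = 2*4*2.3766 = 19.0131
  x_2 = 0.5745 - 0.01*2.2979 = 0.5515
  y_2 = 2.3766 - 0.01*19.0131 = 2.1865
Step 3: grad_x = 2*2*0.5515 = 2.2059, grad_y = 2*4*2.1865 = 17.492
  x_3 = 0.5515 - 0.01*2.2059 = 0.5294
  y_3 = 2.1865 - 0.01*17.492 = 2.0116
Step 4: grad_x = 2*2*0.5294 = 2.1177, grad_y = 2*4*2.0116 = 16.0927
  x_4 = 0.5294 - 0.01*2.1177 = 0.5082
  y_4 = 2.0116 - 0.01*16.0927 = 1.8507
Step 5: grad_x = 2*2*0.5082 = 2.033, grad_y = 2*4*1.8507 = 14.8053
  x_5 = 0.5082 - 0.01*2.033 = 0.4879
  y_5 = 1.8507 - 0.01*14.8053 = 1.7026
f(0.4879, 1.7026) = 2*0.4879^2 + 4*1.7026^2 = 12.0716


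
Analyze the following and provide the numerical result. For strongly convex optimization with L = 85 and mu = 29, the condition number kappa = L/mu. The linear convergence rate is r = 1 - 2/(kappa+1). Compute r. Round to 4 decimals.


Step 1: Compute the condition number.
kappa = L/mu = 85/29 = 2.931
Step 2: Compute the convergence rate.
r = 1 - 2/(kappa + 1) = 1 - 2*mu/(L + mu) = (L - mu)/(L + mu) = 56/114 = 0.4912


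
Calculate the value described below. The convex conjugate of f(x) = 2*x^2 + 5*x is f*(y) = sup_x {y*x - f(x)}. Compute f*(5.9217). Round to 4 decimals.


f*(y) = sup_x {y*x - a*x^2 - b*x} = sup_x {(y-b)*x - a*x^2}
FOC: (y - b) - 2a*x = 0 => x* = (y - b)/(2a)
x* = (5.9217 - 5)/(2*2) = 0.2304
f*(5.9217) = (y-b)^2/(4a) = (5.9217 - 5)^2/(4*2)
= 0.8495/8 = 0.1062


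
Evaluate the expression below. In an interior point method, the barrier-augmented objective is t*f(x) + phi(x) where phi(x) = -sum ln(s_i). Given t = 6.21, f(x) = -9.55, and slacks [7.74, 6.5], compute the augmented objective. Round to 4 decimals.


Step 1: Compute log-barrier.
ln values: [2.0464, 1.8718]
phi = -(2.0464 + 1.8718) = -3.9182
Step 2: Compute augmented objective.
t*f(x) = 6.21*-9.55 = -59.3055
Total = -59.3055 - 3.9182 = -63.2237


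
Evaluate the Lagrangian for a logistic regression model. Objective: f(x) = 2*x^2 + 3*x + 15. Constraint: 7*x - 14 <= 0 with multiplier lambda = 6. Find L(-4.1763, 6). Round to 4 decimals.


Step 1: Evaluate f(x).
f(-4.1763) = 2*(-4.1763)^2 + 3*(-4.1763) + 15 = 37.3541
Step 2: Evaluate g(x).
g(-4.1763) = 7*-4.1763 - 14 = -43.2341
Step 3: Compute Lagrangian.
L = 37.3541 + 6*-43.2341 = -222.0505


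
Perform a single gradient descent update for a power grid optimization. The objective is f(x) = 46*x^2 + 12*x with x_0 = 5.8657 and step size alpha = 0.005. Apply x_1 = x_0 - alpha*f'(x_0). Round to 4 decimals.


We compute the gradient at x_0 and apply the update.
f'(x) = 92*x + 12
f'(5.8657) = 92*5.8657 + 12 = 551.6444
x_1 = 5.8657 - 0.005*551.6444 = 3.1075


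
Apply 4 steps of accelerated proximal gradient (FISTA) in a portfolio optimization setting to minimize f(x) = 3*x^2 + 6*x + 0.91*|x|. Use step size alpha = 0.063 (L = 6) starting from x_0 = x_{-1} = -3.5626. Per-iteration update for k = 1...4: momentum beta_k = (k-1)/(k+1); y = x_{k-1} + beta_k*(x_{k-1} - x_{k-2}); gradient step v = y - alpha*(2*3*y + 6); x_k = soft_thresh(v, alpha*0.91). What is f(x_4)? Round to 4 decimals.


FISTA on f(x) = 3*x^2 + 6*x + 0.91*|x|
L = 6, alpha = 0.063
Iteration 1: beta = 0.0, y = -3.5626 + 0.0*(-3.5626 + 3.5626) = -3.5626
  grad(y) = -15.3756, v = y - alpha*grad = -2.5939
  prox(v) = soft_thresh(-2.5939, 0.0573) = -2.5366
Iteration 2: beta = 0.3333, y = -2.5366 + 0.3333*(-2.5366 + 3.5626) = -2.1946
  grad(y) = -7.1677, v = y - alpha*grad = -1.743
  prox(v) = soft_thresh(-1.743, 0.0573) = -1.6857
Iteration 3: beta = 0.5, y = -1.6857 + 0.5*(-1.6857 + 2.5366) = -1.2603
  grad(y) = -1.5616, v = y - alpha*grad = -1.1619
  prox(v) = soft_thresh(-1.1619, 0.0573) = -1.1046
Iteration 4: beta = 0.6, y = -1.1046 + 0.6*(-1.1046 + 1.6857) = -0.7559
  grad(y) = 1.4648, v = y - alpha*grad = -0.8481
  prox(v) = soft_thresh(-0.8481, 0.0573) = -0.7908
f(x_4) = 3*(-0.7908)^2 + 6*(-0.7908) + 0.91*|-0.7908| = -2.1491


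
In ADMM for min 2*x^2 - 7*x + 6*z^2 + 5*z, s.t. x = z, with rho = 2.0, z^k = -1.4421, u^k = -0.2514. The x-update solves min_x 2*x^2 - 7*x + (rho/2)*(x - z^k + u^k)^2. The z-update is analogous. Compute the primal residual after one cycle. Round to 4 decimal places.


ADMM iteration with rho = 2.0, z^k = -1.4421, u^k = -0.2514
Step 1: x-update.
Minimize 2*x^2 - 7*x + (2.0/2)*(x + 1.4421 - 0.2514)^2
FOC: (2*2 + 2.0)*x = 7 + 2.0*(-1.4421 + 0.2514)
x^{k+1} = 0.7698
Step 2: z-update.
Minimize 6*z^2 + 5*z + (2.0/2)*(0.7698 - z - 0.2514)^2
FOC: (2*6 + 2.0)*z = -5 + 2.0*(0.7698 - 0.2514)
z^{k+1} = -0.2831
Step 3: u-update.
u^{k+1} = -0.2514 + 0.7698 + 0.2831 = 0.8015
Step 4: Primal residual = |0.7698 + 0.2831| = 1.0529


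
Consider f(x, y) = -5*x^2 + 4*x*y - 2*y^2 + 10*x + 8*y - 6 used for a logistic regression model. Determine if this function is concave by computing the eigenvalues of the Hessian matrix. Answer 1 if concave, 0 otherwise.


The Hessian of f(x,y) = -5*x^2 + 4*x*y - 2*y^2 + 10*x + 8*y - 6 is:
H = [[-10, 4], [4, -4]]
Trace = -10 - 4 = -14
Determinant = -10*-4 - (4)^2 = 24
Discriminant = (-14)^2 - 4*24 = 100.0
Eigenvalues: lambda_1 = -12.0, lambda_2 = -2.0
The function is concave.

1


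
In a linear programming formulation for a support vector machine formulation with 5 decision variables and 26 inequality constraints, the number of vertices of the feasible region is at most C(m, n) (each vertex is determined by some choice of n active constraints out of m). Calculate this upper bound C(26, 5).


Each vertex corresponds to some choice of n active constraints out of m, so the number of vertices is at most C(m, n) = m! / (n!(m-n)!).
m = 26, n = 5
Numerator: 26 * 25 * 24 * 23 * 22
Denominator: 5! = 120
C(26, 5) = 65780


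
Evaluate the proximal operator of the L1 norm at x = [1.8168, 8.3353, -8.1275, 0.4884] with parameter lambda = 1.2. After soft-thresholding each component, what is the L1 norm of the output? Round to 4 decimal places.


Soft-thresholding with lambda = 1.2:
prox(1.8168) = sign(1.8168)*max(|1.8168| - 1.2, 0) = 0.6168
prox(8.3353) = sign(8.3353)*max(|8.3353| - 1.2, 0) = 7.1353
prox(-8.1275) = sign(-8.1275)*max(|-8.1275| - 1.2, 0) = -6.9275
prox(0.4884) = sign(0.4884)*max(|0.4884| - 1.2, 0) = 0.0
prox(x) = [0.6168, 7.1353, -6.9275, 0.0]
||prox(x)||_1 = 0.6168 + 7.1353 + 6.9275 + 0.0 = 14.6796


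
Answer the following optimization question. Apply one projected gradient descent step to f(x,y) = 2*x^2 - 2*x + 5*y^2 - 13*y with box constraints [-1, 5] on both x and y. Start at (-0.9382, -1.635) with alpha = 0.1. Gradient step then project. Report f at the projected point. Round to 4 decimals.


Step 1: Compute gradient at (-0.9382, -1.635).
grad_x = 2*2*-0.9382 - 2 = -5.7528
grad_y = 2*5*-1.635 - 13 = -29.35
Step 2: Gradient step.
x_raw = -0.9382 - 0.1*-5.7528 = -0.3629
y_raw = -1.635 - 0.1*-29.35 = 1.3
Step 3: Project onto [-1, 5].
x_proj = clip(-0.3629) = -0.3629
y_proj = clip(1.3) = 1.3
Step 4: Evaluate f.
f(-0.3629, 1.3) = -7.4607


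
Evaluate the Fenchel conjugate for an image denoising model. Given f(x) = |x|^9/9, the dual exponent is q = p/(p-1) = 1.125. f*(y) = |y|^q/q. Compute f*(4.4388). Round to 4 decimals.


The conjugate exponent q satisfies 1/p + 1/q = 1.
p = 9, so q = 9/(9 - 1) = 1.125
|y|^q = 4.4388^1.125 = 5.3478
f*(4.4388) = 5.3478 / 1.125 = 4.7536


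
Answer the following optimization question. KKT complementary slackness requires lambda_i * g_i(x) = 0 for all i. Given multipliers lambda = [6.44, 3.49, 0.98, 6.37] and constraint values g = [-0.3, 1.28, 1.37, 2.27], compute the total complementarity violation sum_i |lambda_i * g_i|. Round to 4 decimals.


KKT complementary slackness check:
lambda_1 * g_1 = 6.44 * -0.3 = -1.932
lambda_2 * g_2 = 3.49 * 1.28 = 4.4672
lambda_3 * g_3 = 0.98 * 1.37 = 1.3426
lambda_4 * g_4 = 6.37 * 2.27 = 14.4599
Total violation = 1.932 + 4.4672 + 1.3426 + 14.4599 = 22.2017


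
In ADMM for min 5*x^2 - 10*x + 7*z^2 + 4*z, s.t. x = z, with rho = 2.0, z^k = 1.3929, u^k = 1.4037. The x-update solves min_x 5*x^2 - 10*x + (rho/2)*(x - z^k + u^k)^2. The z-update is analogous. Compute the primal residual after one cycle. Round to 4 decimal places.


ADMM iteration with rho = 2.0, z^k = 1.3929, u^k = 1.4037
Step 1: x-update.
Minimize 5*x^2 - 10*x + (2.0/2)*(x - 1.3929 + 1.4037)^2
FOC: (2*5 + 2.0)*x = 10 + 2.0*(1.3929 - 1.4037)
x^{k+1} = 0.8315
Step 2: z-update.
Minimize 7*z^2 + 4*z + (2.0/2)*(0.8315 - z + 1.4037)^2
FOC: (2*7 + 2.0)*z = -4 + 2.0*(0.8315 + 1.4037)
z^{k+1} = 0.0294
Step 3: u-update.
u^{k+1} = 1.4037 + 0.8315 - 0.0294 = 2.2058
Step 4: Primal residual = |0.8315 - 0.0294| = 0.8021


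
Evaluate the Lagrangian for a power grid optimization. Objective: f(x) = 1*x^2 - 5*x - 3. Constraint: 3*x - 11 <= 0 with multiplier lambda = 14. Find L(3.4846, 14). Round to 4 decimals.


Step 1: Evaluate f(x).
f(3.4846) = 1*3.4846^2 - 5*3.4846 - 3 = -8.2806
Step 2: Evaluate g(x).
g(3.4846) = 3*3.4846 - 11 = -0.5462
Step 3: Compute Lagrangian.
L = -8.2806 + 14*-0.5462 = -15.9274


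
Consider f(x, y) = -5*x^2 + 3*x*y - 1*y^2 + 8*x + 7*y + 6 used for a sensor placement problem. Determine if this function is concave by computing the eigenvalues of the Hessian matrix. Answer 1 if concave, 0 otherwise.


The Hessian of f(x,y) = -5*x^2 + 3*x*y - 1*y^2 + 8*x + 7*y + 6 is:
H = [[-10, 3], [3, -2]]
Trace = -10 - 2 = -12
Determinant = -10*-2 - (3)^2 = 11
Discriminant = (-12)^2 - 4*11 = 100.0
Eigenvalues: lambda_1 = -11.0, lambda_2 = -1.0
The function is concave.

1


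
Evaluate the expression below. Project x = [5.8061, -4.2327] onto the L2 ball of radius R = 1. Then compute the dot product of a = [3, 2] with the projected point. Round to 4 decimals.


Step 1: Compute ||x|| (intermediates to 6 decimals).
||x|| = sqrt(5.8061^2 + (-4.2327)^2) = 7.185162
Step 2: Project.
Since ||x|| > R, scale = R/||x|| = 1/7.185162 = 0.139176, proj(x) = scale * x
proj(x) = [0.80807, -0.58909]
Step 3: Dot product.
a^T * proj(x) = 3*0.80807 + 2*(-0.58909) = 1.246


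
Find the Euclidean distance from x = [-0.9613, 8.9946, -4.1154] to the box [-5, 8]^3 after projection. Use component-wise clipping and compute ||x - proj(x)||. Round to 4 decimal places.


Project each component onto [-5, 8].
clip(-0.9613) = -0.9613, clip(8.9946) = 8.0, clip(-4.1154) = -4.1154
Projection = [-0.9613, 8.0, -4.1154]
Squared diffs: [0.0, 0.9892, 0.0]
Distance = sqrt(0.9892) = 0.9946


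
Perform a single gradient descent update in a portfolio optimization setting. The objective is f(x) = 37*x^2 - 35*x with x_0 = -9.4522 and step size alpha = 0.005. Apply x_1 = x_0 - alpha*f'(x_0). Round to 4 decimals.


We compute the gradient at x_0 and apply the update.
f'(x) = 74*x - 35
f'(-9.4522) = 74*-9.4522 - 35 = -734.4628
x_1 = -9.4522 - 0.005*-734.4628 = -5.7799


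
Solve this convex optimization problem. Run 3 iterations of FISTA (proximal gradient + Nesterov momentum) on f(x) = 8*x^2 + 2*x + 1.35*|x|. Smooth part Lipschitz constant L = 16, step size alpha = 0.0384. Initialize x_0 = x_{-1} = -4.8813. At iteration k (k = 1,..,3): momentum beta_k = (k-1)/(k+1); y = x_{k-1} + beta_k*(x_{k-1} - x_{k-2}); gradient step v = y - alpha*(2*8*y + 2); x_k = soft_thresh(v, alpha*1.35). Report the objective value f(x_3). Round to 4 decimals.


FISTA on f(x) = 8*x^2 + 2*x + 1.35*|x|
L = 16, alpha = 0.0384
Iteration 1: beta = 0.0, y = -4.8813 + 0.0*(-4.8813 + 4.8813) = -4.8813
  grad(y) = -76.1008, v = y - alpha*grad = -1.959
  prox(v) = soft_thresh(-1.959, 0.0518) = -1.9072
Iteration 2: beta = 0.3333, y = -1.9072 + 0.3333*(-1.9072 + 4.8813) = -0.9158
  grad(y) = -12.6531, v = y - alpha*grad = -0.4299
  prox(v) = soft_thresh(-0.4299, 0.0518) = -0.3781
Iteration 3: beta = 0.5, y = -0.3781 + 0.5*(-0.3781 + 1.9072) = 0.3864
  grad(y) = 8.1831, v = y - alpha*grad = 0.0722
  prox(v) = soft_thresh(0.0722, 0.0518) = 0.0204
f(x_3) = 8*0.0204^2 + 2*0.0204 + 1.35*|0.0204| = 0.0716


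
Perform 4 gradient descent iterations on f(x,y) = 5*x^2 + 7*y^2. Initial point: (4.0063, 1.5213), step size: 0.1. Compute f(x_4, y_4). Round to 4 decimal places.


Gradient descent on f(x,y) = 5*x^2 + 7*y^2.
Starting point: (4.0063, 1.5213), alpha = 0.1
Step 1: grad_x = 2*5*4.0063 = 40.063, grad_y = 2*7*1.5213 = 21.2982
  x_1 = 4.0063 - 0.1*40.063 = 0.0
  y_1 = 1.5213 - 0.1*21.2982 = -0.6085
Step 2: grad_x = 2*5*0.0 = 0.0, grad_y = 2*7*-0.6085 = -8.5193
  x_2 = 0.0 - 0.1*0.0 = 0.0
  y_2 = -0.6085 - 0.1*-8.5193 = 0.2434
Step 3: grad_x = 2*5*0.0 = 0.0, grad_y = 2*7*0.2434 = 3.4077
  x_3 = 0.0 - 0.1*0.0 = 0.0
  y_3 = 0.2434 - 0.1*3.4077 = -0.0974
Step 4: grad_x = 2*5*0.0 = 0.0, grad_y = 2*7*-0.0974 = -1.3631
  x_4 = 0.0 - 0.1*0.0 = 0.0
  y_4 = -0.0974 - 0.1*-1.3631 = 0.0389
f(0.0, 0.0389) = 5*0.0^2 + 7*0.0389^2 = 0.0106


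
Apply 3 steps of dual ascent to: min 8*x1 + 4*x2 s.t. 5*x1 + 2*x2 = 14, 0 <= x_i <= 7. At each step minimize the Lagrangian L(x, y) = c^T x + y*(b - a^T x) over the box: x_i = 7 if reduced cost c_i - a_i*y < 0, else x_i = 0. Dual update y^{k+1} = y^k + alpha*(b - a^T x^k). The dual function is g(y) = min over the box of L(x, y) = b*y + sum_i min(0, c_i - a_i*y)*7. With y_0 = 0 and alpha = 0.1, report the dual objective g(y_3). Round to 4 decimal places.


Dual ascent for LP: min 8*x1 + 4*x2, 5*x1 + 2*x2 = 14, 0 <= x_i <= 7
Step 1: y^k = 0.0, reduced costs: (8.0, 4.0)
  x^k = (0.0, 0.0), subgradient = b - a^T x = 14.0
  y^{k+1} = 0.0 + 0.1*14.0 = 1.4
Step 2: y^k = 1.4, reduced costs: (1.0, 1.2)
  x^k = (0.0, 0.0), subgradient = b - a^T x = 14.0
  y^{k+1} = 1.4 + 0.1*14.0 = 2.8
Step 3: y^k = 2.8, reduced costs: (-6.0, -1.6)
  x^k = (7.0, 7.0), subgradient = b - a^T x = -35.0
  y^{k+1} = 2.8 + 0.1*-35.0 = -0.7
Dual objective at y_3 = -0.7: reduced costs (11.5, 5.4), box minimizer x = (0.0, 0.0)
g(y_3) = b*y + (c1 - a1*y)*x1 + (c2 - a2*y)*x2 = 14*(-0.7) + 11.5*0.0 + 5.4*0.0 = -9.8 + 0.0 + 0.0 = -9.8


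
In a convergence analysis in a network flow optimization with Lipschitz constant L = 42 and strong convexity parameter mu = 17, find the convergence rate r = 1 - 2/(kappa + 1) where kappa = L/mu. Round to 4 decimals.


Step 1: Compute the condition number.
kappa = L/mu = 42/17 = 2.4706
Step 2: Compute the convergence rate.
r = 1 - 2/(kappa + 1) = 1 - 2*mu/(L + mu) = (L - mu)/(L + mu) = 25/59 = 0.4237


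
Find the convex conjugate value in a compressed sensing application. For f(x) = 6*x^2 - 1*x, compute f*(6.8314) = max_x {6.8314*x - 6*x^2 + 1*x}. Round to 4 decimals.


f*(y) = sup_x {y*x - a*x^2 - b*x} = sup_x {(y-b)*x - a*x^2}
FOC: (y - b) - 2a*x = 0 => x* = (y - b)/(2a)
x* = (6.8314 + 1)/(2*6) = 0.6526
f*(6.8314) = (y-b)^2/(4a) = (6.8314 + 1)^2/(4*6)
= 61.3308/24 = 2.5555


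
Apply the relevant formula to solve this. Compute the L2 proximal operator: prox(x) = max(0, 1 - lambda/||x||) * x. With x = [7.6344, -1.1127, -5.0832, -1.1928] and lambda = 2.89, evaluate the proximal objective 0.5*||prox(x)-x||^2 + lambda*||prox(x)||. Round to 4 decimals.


Step 1: Compute ||x||.
||x|| = 9.3158
Step 2: Compute scaling factor.
scale = max(0, 1 - 2.89/9.3158) = 0.6898
Step 3: prox(x) = [5.266, -0.7675, -3.5063, -0.8228]
||prox(x)|| = 6.4258
Step 4: Proximal objective.
0.5*||prox-x||^2 = 4.1761
lambda*||prox|| = 18.5706
Total = 22.7466


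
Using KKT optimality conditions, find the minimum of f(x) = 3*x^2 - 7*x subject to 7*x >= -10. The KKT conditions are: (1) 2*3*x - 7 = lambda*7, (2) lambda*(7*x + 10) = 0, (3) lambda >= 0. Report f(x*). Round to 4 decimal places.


Step 1: Try lambda = 0 (constraint inactive).
Stationarity: 2*3*x - 7 = 0
x* = 7/(2*3) = 7/6 = 1.1667 (rounded; the exact value 7/6 is used below)
Check constraint: 7*1.1667 = 8.1669 >= -10 -- satisfied.
Step 2: Compute optimal value.
f(x*) = 3*(7/6)^2 - 7*(7/6) = -4.0833


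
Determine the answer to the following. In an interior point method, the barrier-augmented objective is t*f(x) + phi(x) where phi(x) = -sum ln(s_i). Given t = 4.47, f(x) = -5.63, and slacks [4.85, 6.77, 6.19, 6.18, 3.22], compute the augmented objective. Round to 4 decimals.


Step 1: Compute log-barrier.
ln values: [1.579, 1.9125, 1.8229, 1.8213, 1.1694]
phi = -(1.579 + 1.9125 + 1.8229 + 1.8213 + 1.1694) = -8.3051
Step 2: Compute augmented objective.
t*f(x) = 4.47*-5.63 = -25.1661
Total = -25.1661 - 8.3051 = -33.4712


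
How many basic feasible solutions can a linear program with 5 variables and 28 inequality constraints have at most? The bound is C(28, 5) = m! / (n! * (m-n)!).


Each vertex corresponds to some choice of n active constraints out of m, so the number of vertices is at most C(m, n) = m! / (n!(m-n)!).
m = 28, n = 5
Numerator: 28 * 27 * 26 * 25 * 24
Denominator: 5! = 120
C(28, 5) = 98280


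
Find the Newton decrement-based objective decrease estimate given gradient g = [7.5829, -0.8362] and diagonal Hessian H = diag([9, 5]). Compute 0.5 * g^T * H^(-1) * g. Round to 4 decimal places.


Step 1: H is diagonal, so H^(-1) * g = [0.8425, -0.1672].
Step 2: g^T H^(-1) g = sum_i g_i^2 / H_ii
  = (7.5829)^2/9 + (-0.8362)^2/5
  = 6.3889 + 0.1398 = 6.5288
Step 3: Objective decrease = 0.5 * g^T H^(-1) g = 3.2644


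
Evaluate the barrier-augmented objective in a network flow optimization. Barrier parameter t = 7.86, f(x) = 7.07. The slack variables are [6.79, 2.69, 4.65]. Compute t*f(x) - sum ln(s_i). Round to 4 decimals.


Step 1: Compute log-barrier.
ln values: [1.9155, 0.9895, 1.5369]
phi = -(1.9155 + 0.9895 + 1.5369) = -4.4419
Step 2: Compute augmented objective.
t*f(x) = 7.86*7.07 = 55.5702
Total = 55.5702 - 4.4419 = 51.1283


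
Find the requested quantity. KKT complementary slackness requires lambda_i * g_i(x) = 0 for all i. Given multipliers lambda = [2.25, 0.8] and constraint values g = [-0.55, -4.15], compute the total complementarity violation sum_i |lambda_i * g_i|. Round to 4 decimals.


KKT complementary slackness check:
lambda_1 * g_1 = 2.25 * -0.55 = -1.2375
lambda_2 * g_2 = 0.8 * -4.15 = -3.32
Total violation = 1.2375 + 3.32 = 4.5575


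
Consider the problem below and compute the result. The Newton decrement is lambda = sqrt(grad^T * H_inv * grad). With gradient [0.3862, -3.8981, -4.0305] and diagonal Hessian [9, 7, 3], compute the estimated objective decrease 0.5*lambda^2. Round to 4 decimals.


Step 1: H is diagonal, so H^(-1) * g = [0.0429, -0.5569, -1.3435].
Step 2: g^T H^(-1) g = sum_i g_i^2 / H_ii
  = (0.3862)^2/9 + (-3.8981)^2/7 + (-4.0305)^2/3
  = 0.0166 + 2.1707 + 5.415 = 7.6023
Step 3: Objective decrease = 0.5 * g^T H^(-1) g = 3.8011


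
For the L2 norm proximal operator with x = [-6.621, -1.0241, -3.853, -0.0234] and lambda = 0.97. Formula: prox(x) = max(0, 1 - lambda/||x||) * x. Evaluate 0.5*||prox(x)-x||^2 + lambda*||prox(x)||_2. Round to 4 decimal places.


Step 1: Compute ||x||.
||x|| = 7.7287
Step 2: Compute scaling factor.
scale = max(0, 1 - 0.97/7.7287) = 0.8745
Step 3: prox(x) = [-5.79, -0.8956, -3.3694, -0.0205]
||prox(x)|| = 6.7587
Step 4: Proximal objective.
0.5*||prox-x||^2 = 0.4705
lambda*||prox|| = 6.5559
Total = 7.0264


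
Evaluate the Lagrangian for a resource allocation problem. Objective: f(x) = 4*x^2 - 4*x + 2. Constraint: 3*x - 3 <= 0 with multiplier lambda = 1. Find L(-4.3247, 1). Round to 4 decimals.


Step 1: Evaluate f(x).
f(-4.3247) = 4*(-4.3247)^2 - 4*(-4.3247) + 2 = 94.1109
Step 2: Evaluate g(x).
g(-4.3247) = 3*-4.3247 - 3 = -15.9741
Step 3: Compute Lagrangian.
L = 94.1109 + 1*-15.9741 = 78.1368


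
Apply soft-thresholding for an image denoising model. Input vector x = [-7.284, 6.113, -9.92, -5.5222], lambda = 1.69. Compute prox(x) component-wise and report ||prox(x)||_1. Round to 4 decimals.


Soft-thresholding with lambda = 1.69:
prox(-7.284) = sign(-7.284)*max(|-7.284| - 1.69, 0) = -5.594
prox(6.113) = sign(6.113)*max(|6.113| - 1.69, 0) = 4.423
prox(-9.92) = sign(-9.92)*max(|-9.92| - 1.69, 0) = -8.23
prox(-5.5222) = sign(-5.5222)*max(|-5.5222| - 1.69, 0) = -3.8322
prox(x) = [-5.594, 4.423, -8.23, -3.8322]
||prox(x)||_1 = 5.594 + 4.423 + 8.23 + 3.8322 = 22.0792


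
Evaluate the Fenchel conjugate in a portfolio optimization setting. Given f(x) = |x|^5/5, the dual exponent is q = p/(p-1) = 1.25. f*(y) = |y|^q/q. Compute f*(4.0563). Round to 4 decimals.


The conjugate exponent q satisfies 1/p + 1/q = 1.
p = 5, so q = 5/(5 - 1) = 1.25
|y|^q = 4.0563^1.25 = 5.7566
f*(4.0563) = 5.7566 / 1.25 = 4.6052


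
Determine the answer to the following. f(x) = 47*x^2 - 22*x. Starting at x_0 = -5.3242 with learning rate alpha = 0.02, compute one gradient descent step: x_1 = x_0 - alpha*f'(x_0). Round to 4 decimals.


We compute the gradient at x_0 and apply the update.
f'(x) = 94*x - 22
f'(-5.3242) = 94*-5.3242 - 22 = -522.4748
x_1 = -5.3242 - 0.02*-522.4748 = 5.1253


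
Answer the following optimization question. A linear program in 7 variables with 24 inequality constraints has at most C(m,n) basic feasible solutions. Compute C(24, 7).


Each vertex corresponds to some choice of n active constraints out of m, so the number of vertices is at most C(m, n) = m! / (n!(m-n)!).
m = 24, n = 7
Numerator: 24 * 23 * 22 * 21 * 20 * 19 * 18
Denominator: 7! = 5040
C(24, 7) = 346104


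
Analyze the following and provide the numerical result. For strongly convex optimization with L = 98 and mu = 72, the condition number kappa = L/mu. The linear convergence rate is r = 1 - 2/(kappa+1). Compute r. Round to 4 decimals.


Step 1: Compute the condition number.
kappa = L/mu = 98/72 = 1.3611
Step 2: Compute the convergence rate.
r = 1 - 2/(kappa + 1) = 1 - 2*mu/(L + mu) = (L - mu)/(L + mu) = 26/170 = 0.1529


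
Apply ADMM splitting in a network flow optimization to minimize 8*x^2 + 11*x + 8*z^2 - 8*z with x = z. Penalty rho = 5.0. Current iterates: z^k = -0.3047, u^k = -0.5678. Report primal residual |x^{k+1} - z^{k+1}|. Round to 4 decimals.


ADMM iteration with rho = 5.0, z^k = -0.3047, u^k = -0.5678
Step 1: x-update.
Minimize 8*x^2 + 11*x + (5.0/2)*(x + 0.3047 - 0.5678)^2
FOC: (2*8 + 5.0)*x = -11 + 5.0*(-0.3047 + 0.5678)
x^{k+1} = -0.4612
Step 2: z-update.
Minimize 8*z^2 - 8*z + (5.0/2)*(-0.4612 - z - 0.5678)^2
FOC: (2*8 + 5.0)*z = 8 + 5.0*(-0.4612 - 0.5678)
z^{k+1} = 0.136
Step 3: u-update.
u^{k+1} = -0.5678 - 0.4612 - 0.136 = -1.1649
Step 4: Primal residual = |-0.4612 - 0.136| = 0.5971
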